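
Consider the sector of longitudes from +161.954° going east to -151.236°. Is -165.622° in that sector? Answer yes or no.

Band width going east from +161.954° to -151.236°: ((-151.236 − 161.954) mod 360) = 46.810°.
Offset of -165.622° east of the west edge: ((-165.622 − 161.954) mod 360) = 32.424°.
32.424° ≤ 46.810° ⇒ inside.

Yes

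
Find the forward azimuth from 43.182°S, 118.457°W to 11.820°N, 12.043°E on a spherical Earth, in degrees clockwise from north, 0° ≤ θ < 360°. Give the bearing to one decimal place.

111.0°

Δλ = 12.043 − -118.457 = 130.500°.
θ = atan2( sin Δλ · cos φ₂ , cos φ₁ · sin φ₂ − sin φ₁ · cos φ₂ · cos Δλ )
  = atan2(0.74428, -0.28564) = 110.996° → normalised to [0°, 360°): 110.996°.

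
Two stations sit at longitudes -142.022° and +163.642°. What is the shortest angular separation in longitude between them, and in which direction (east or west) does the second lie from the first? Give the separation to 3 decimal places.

54.336° west

Raw difference: 163.642 − -142.022 = 305.664°.
Normalise into (−180°, 180°]: 305.664° − 360° = -54.336°.
Negative ⇒ the second point lies to the west; separation 54.336°.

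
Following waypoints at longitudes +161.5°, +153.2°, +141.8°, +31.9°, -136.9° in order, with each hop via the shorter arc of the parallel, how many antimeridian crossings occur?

Leg 1: +161.5° → +153.2°, shortest Δλ = -8.3° (west) — does not cross 180°.
Leg 2: +153.2° → +141.8°, shortest Δλ = -11.4° (west) — does not cross 180°.
Leg 3: +141.8° → +31.9°, shortest Δλ = -109.9° (west) — does not cross 180°.
Leg 4: +31.9° → -136.9°, shortest Δλ = -168.8° (west) — does not cross 180°.
Total crossings: 0.

0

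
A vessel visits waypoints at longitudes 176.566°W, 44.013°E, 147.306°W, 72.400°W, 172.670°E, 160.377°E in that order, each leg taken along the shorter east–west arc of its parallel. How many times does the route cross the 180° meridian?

3

Leg 1: -176.566° → +44.013°, shortest Δλ = -139.421° (west) — crosses 180°.
Leg 2: +44.013° → -147.306°, shortest Δλ = 168.681° (east) — crosses 180°.
Leg 3: -147.306° → -72.400°, shortest Δλ = 74.906° (east) — does not cross 180°.
Leg 4: -72.400° → +172.670°, shortest Δλ = -114.93° (west) — crosses 180°.
Leg 5: +172.670° → +160.377°, shortest Δλ = -12.293° (west) — does not cross 180°.
Total crossings: 3.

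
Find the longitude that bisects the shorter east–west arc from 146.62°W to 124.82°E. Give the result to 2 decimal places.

169.10°E

Signed shortest Δλ from -146.62° to +124.82° is -88.56°.
Midpoint longitude = -146.62° + (-88.56°)/2 = -146.62° − 44.28° = -190.90°.
Normalise into (−180°, 180°]: +169.10°.
(The naïve average (-146.62 + +124.82)/2 = -10.9° is on the wrong side of the globe.)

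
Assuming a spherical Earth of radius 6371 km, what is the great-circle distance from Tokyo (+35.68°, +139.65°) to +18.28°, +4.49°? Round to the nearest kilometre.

12381 km

Δλ = 4.49 − 139.65 = -135.16°.
Δφ = 18.28 − 35.68 = -17.40°.
a = sin²(Δφ/2) + cos φ₁ · cos φ₂ · sin²(Δλ/2) = 0.681982.
c = 2·atan2(√a, √(1−a)) = 1.94332 rad → d = 6371·c ≈ 12380.87 km.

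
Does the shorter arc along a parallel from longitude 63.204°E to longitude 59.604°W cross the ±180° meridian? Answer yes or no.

No

Signed shortest Δλ = ((-59.604 − 63.204 + 180) mod 360) − 180 = -122.808°.
Going west by 122.808° from +63.204° reaches -59.604° without touching 180°.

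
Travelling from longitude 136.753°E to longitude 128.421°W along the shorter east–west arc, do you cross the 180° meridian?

Yes

Naïve |-128.421 − 136.753| = 265.174° > 180°, so the shorter arc goes the other way round — across 180°.
Signed shortest Δλ = ((-128.421 − 136.753 + 180) mod 360) − 180 = 94.826°.
Going east by 94.826° from +136.753° passes through 180° before reaching -128.421°.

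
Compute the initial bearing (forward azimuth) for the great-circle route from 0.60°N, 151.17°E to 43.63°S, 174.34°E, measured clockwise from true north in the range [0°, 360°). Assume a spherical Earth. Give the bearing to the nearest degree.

Δλ = 174.34 − 151.17 = 23.17°.
θ = atan2( sin Δλ · cos φ₂ , cos φ₁ · sin φ₂ − sin φ₁ · cos φ₂ · cos Δλ )
  = atan2(0.28479, -0.69693) = 157.773° → normalised to [0°, 360°): 157.773°.

158°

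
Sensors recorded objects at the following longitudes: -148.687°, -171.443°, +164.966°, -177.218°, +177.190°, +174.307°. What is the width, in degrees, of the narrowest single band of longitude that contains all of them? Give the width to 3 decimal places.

Sort the longitudes: -177.218°, -171.443°, -148.687°, +164.966°, +174.307°, +177.190°.
Eastward gaps between consecutive values (wrapping around): 5.775°, 22.756°, 313.653°, 9.341°, 2.883°, 5.592°.
Largest gap = 313.653° ⇒ minimal covering band is its complement: 360° − 313.653° = 46.347°.
Band runs from +164.966° eastward to -148.687°, crossing the antimeridian.

46.347°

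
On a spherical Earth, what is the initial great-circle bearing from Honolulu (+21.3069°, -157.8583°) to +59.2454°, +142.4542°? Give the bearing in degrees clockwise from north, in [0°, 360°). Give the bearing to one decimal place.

328.0°

Δλ = 142.4542 − -157.8583 = 300.3125°; wrapped into (−180°, 180°]: -59.6875°.
θ = atan2( sin Δλ · cos φ₂ , cos φ₁ · sin φ₂ − sin φ₁ · cos φ₂ · cos Δλ )
  = atan2(-0.44145, 0.70684) = -31.986° → normalised to [0°, 360°): 328.014°.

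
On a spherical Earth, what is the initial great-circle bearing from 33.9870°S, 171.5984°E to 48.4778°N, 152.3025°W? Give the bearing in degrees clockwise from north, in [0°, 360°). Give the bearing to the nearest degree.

23°

Δλ = -152.3025 − 171.5984 = -323.9009°; wrapped into (−180°, 180°]: 36.0991°.
θ = atan2( sin Δλ · cos φ₂ , cos φ₁ · sin φ₂ − sin φ₁ · cos φ₂ · cos Δλ )
  = atan2(0.39058, 0.92021) = 22.998° → normalised to [0°, 360°): 22.998°.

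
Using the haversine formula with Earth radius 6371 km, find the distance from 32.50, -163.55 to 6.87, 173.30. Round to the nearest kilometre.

Δλ = 173.30 − -163.55 = 336.85°; wrapped into (−180°, 180°]: -23.15°.
Δφ = 6.87 − 32.50 = -25.63°.
a = sin²(Δφ/2) + cos φ₁ · cos φ₂ · sin²(Δλ/2) = 0.082909.
c = 2·atan2(√a, √(1−a)) = 0.58415 rad → d = 6371·c ≈ 3721.60 km.

3722 km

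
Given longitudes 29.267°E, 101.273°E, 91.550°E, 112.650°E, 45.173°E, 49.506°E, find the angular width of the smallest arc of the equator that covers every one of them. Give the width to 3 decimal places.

83.383°

Sort the longitudes: +29.267°, +45.173°, +49.506°, +91.550°, +101.273°, +112.650°.
Eastward gaps between consecutive values (wrapping around): 15.906°, 4.333°, 42.044°, 9.723°, 11.377°, 276.617°.
Largest gap = 276.617° ⇒ minimal covering band is its complement: 360° − 276.617° = 83.383°.
Band runs from +29.267° eastward to +112.650°.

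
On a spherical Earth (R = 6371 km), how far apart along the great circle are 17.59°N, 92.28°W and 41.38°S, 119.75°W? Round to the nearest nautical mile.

Δλ = -119.75 − -92.28 = -27.47°.
Δφ = -41.38 − 17.59 = -58.97°.
a = sin²(Δφ/2) + cos φ₁ · cos φ₂ · sin²(Δλ/2) = 0.282578.
c = 2·atan2(√a, √(1−a)) = 1.12093 rad → d = 6371·c ≈ 7141.46 km ≈ 3856.08 nmi.

3856 nmi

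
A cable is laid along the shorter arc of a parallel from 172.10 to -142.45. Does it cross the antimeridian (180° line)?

Yes

Naïve |-142.45 − 172.10| = 314.55° > 180°, so the shorter arc goes the other way round — across 180°.
Signed shortest Δλ = ((-142.45 − 172.10 + 180) mod 360) − 180 = 45.45°.
Going east by 45.45° from +172.10° passes through 180° before reaching -142.45°.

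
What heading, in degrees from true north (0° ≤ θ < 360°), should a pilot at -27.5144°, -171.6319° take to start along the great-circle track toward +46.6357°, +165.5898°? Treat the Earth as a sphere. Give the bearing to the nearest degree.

344°

Δλ = 165.5898 − -171.6319 = 337.2217°; wrapped into (−180°, 180°]: -22.7783°.
θ = atan2( sin Δλ · cos φ₂ , cos φ₁ · sin φ₂ − sin φ₁ · cos φ₂ · cos Δλ )
  = atan2(-0.26584, 0.93724) = -15.836° → normalised to [0°, 360°): 344.164°.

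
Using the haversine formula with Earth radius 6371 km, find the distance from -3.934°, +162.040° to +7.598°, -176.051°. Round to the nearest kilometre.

2748 km

Δλ = -176.051 − 162.040 = -338.091°; wrapped into (−180°, 180°]: 21.909°.
Δφ = 7.598 − -3.934 = 11.532°.
a = sin²(Δφ/2) + cos φ₁ · cos φ₂ · sin²(Δλ/2) = 0.045803.
c = 2·atan2(√a, √(1−a)) = 0.43137 rad → d = 6371·c ≈ 2748.26 km.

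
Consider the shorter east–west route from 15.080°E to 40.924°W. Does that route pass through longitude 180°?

No

Signed shortest Δλ = ((-40.924 − 15.080 + 180) mod 360) − 180 = -56.004°.
Going west by 56.004° from +15.080° reaches -40.924° without touching 180°.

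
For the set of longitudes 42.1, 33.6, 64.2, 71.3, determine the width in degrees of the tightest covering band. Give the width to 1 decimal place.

37.7°

Sort the longitudes: +33.6°, +42.1°, +64.2°, +71.3°.
Eastward gaps between consecutive values (wrapping around): 8.5°, 22.1°, 7.1°, 322.3°.
Largest gap = 322.3° ⇒ minimal covering band is its complement: 360° − 322.3° = 37.7°.
Band runs from +33.6° eastward to +71.3°.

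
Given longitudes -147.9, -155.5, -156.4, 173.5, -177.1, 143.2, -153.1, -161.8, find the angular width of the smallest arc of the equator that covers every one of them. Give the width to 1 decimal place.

Sort the longitudes: -177.1°, -161.8°, -156.4°, -155.5°, -153.1°, -147.9°, +143.2°, +173.5°.
Eastward gaps between consecutive values (wrapping around): 15.3°, 5.4°, 0.9°, 2.4°, 5.2°, 291.1°, 30.3°, 9.4°.
Largest gap = 291.1° ⇒ minimal covering band is its complement: 360° − 291.1° = 68.9°.
Band runs from +143.2° eastward to -147.9°, crossing the antimeridian.

68.9°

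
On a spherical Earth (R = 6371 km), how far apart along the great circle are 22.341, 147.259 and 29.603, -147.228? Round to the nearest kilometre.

6515 km

Δλ = -147.228 − 147.259 = -294.487°; wrapped into (−180°, 180°]: 65.513°.
Δφ = 29.603 − 22.341 = 7.262°.
a = sin²(Δφ/2) + cos φ₁ · cos φ₂ · sin²(Δλ/2) = 0.239447.
c = 2·atan2(√a, √(1−a)) = 1.02265 rad → d = 6371·c ≈ 6515.30 km.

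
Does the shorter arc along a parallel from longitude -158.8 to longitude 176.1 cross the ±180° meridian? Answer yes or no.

Naïve |176.1 − -158.8| = 334.9° > 180°, so the shorter arc goes the other way round — across 180°.
Signed shortest Δλ = ((176.1 − -158.8 + 180) mod 360) − 180 = -25.1°.
Going west by 25.1° from -158.8° passes through 180° before reaching +176.1°.

Yes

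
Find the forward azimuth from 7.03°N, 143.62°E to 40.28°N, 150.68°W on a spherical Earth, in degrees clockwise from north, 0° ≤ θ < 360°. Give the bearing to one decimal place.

49.1°

Δλ = -150.68 − 143.62 = -294.30°; wrapped into (−180°, 180°]: 65.70°.
θ = atan2( sin Δλ · cos φ₂ , cos φ₁ · sin φ₂ − sin φ₁ · cos φ₂ · cos Δλ )
  = atan2(0.69530, 0.60324) = 49.055° → normalised to [0°, 360°): 49.055°.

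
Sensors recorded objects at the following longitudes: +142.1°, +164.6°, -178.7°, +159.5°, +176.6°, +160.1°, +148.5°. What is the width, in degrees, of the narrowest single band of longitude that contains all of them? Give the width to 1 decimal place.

39.2°

Sort the longitudes: -178.7°, +142.1°, +148.5°, +159.5°, +160.1°, +164.6°, +176.6°.
Eastward gaps between consecutive values (wrapping around): 320.8°, 6.4°, 11.0°, 0.6°, 4.5°, 12.0°, 4.7°.
Largest gap = 320.8° ⇒ minimal covering band is its complement: 360° − 320.8° = 39.2°.
Band runs from +142.1° eastward to -178.7°, crossing the antimeridian.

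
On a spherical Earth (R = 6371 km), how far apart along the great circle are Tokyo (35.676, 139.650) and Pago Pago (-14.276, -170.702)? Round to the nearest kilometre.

Δλ = -170.702 − 139.650 = -310.352°; wrapped into (−180°, 180°]: 49.648°.
Δφ = -14.276 − 35.676 = -49.952°.
a = sin²(Δφ/2) + cos φ₁ · cos φ₂ · sin²(Δλ/2) = 0.317044.
c = 2·atan2(√a, √(1−a)) = 1.19618 rad → d = 6371·c ≈ 7620.89 km.

7621 km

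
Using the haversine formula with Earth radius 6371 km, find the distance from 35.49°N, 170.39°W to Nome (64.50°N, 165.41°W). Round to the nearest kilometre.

3243 km

Δλ = -165.41 − -170.39 = 4.98°.
Δφ = 64.50 − 35.49 = 29.01°.
a = sin²(Δφ/2) + cos φ₁ · cos φ₂ · sin²(Δλ/2) = 0.063394.
c = 2·atan2(√a, √(1−a)) = 0.50904 rad → d = 6371·c ≈ 3243.11 km.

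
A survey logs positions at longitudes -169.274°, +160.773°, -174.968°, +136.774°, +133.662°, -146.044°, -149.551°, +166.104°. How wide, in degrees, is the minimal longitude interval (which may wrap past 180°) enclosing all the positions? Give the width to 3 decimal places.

Sort the longitudes: -174.968°, -169.274°, -149.551°, -146.044°, +133.662°, +136.774°, +160.773°, +166.104°.
Eastward gaps between consecutive values (wrapping around): 5.694°, 19.723°, 3.507°, 279.706°, 3.112°, 23.999°, 5.331°, 18.928°.
Largest gap = 279.706° ⇒ minimal covering band is its complement: 360° − 279.706° = 80.294°.
Band runs from +133.662° eastward to -146.044°, crossing the antimeridian.

80.294°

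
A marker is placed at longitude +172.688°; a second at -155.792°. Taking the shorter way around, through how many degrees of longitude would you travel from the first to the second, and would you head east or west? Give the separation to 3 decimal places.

31.520° east

Raw difference: -155.792 − 172.688 = -328.48°.
Normalise into (−180°, 180°]: -328.48° + 360° = 31.52°.
Positive ⇒ the second point lies to the east; separation 31.520°.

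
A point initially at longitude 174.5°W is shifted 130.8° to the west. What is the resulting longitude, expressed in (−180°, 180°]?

54.7°E

Start at -174.5°; shift −130.8° → -305.3°.
-305.3° lies outside (−180°, 180°]; add 360° → +54.7°.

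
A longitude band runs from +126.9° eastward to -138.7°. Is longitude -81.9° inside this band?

No

Band width going east from +126.9° to -138.7°: ((-138.7 − 126.9) mod 360) = 94.4°.
Offset of -81.9° east of the west edge: ((-81.9 − 126.9) mod 360) = 151.2°.
151.2° > 94.4° ⇒ outside.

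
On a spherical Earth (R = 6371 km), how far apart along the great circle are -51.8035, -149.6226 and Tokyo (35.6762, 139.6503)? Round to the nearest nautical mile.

6425 nmi

Δλ = 139.6503 − -149.6226 = 289.2729°; wrapped into (−180°, 180°]: -70.7271°.
Δφ = 35.6762 − -51.8035 = 87.4797°.
a = sin²(Δφ/2) + cos φ₁ · cos φ₂ · sin²(Δλ/2) = 0.646270.
c = 2·atan2(√a, √(1−a)) = 1.86768 rad → d = 6371·c ≈ 11898.98 km ≈ 6424.94 nmi.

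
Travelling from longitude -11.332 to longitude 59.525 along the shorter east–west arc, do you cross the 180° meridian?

No

Signed shortest Δλ = ((59.525 − -11.332 + 180) mod 360) − 180 = 70.857°.
Going east by 70.857° from -11.332° reaches +59.525° without touching 180°.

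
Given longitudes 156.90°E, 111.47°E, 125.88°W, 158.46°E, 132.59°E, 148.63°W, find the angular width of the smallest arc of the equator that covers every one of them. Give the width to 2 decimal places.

122.65°

Sort the longitudes: -148.63°, -125.88°, +111.47°, +132.59°, +156.90°, +158.46°.
Eastward gaps between consecutive values (wrapping around): 22.75°, 237.35°, 21.12°, 24.31°, 1.56°, 52.91°.
Largest gap = 237.35° ⇒ minimal covering band is its complement: 360° − 237.35° = 122.65°.
Band runs from +111.47° eastward to -125.88°, crossing the antimeridian.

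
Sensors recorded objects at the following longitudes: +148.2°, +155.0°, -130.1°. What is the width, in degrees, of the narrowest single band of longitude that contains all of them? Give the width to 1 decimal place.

Sort the longitudes: -130.1°, +148.2°, +155.0°.
Eastward gaps between consecutive values (wrapping around): 278.3°, 6.8°, 74.9°.
Largest gap = 278.3° ⇒ minimal covering band is its complement: 360° − 278.3° = 81.7°.
Band runs from +148.2° eastward to -130.1°, crossing the antimeridian.

81.7°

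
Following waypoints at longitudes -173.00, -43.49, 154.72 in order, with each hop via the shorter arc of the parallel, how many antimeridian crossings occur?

Leg 1: -173.00° → -43.49°, shortest Δλ = 129.51° (east) — does not cross 180°.
Leg 2: -43.49° → +154.72°, shortest Δλ = -161.79° (west) — crosses 180°.
Total crossings: 1.

1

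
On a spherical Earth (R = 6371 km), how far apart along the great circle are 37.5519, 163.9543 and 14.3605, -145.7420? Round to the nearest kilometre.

5569 km

Δλ = -145.7420 − 163.9543 = -309.6963°; wrapped into (−180°, 180°]: 50.3037°.
Δφ = 14.3605 − 37.5519 = -23.1914°.
a = sin²(Δφ/2) + cos φ₁ · cos φ₂ · sin²(Δλ/2) = 0.179140.
c = 2·atan2(√a, √(1−a)) = 0.87406 rad → d = 6371·c ≈ 5568.63 km.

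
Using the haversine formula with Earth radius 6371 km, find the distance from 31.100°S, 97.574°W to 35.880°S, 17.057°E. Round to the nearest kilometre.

Δλ = 17.057 − -97.574 = 114.631°.
Δφ = -35.880 − -31.100 = -4.780°.
a = sin²(Δφ/2) + cos φ₁ · cos φ₂ · sin²(Δλ/2) = 0.493208.
c = 2·atan2(√a, √(1−a)) = 1.55721 rad → d = 6371·c ≈ 9921.00 km.

9921 km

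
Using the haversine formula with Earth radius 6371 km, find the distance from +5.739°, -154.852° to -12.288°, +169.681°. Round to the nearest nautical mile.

2378 nmi

Δλ = 169.681 − -154.852 = 324.533°; wrapped into (−180°, 180°]: -35.467°.
Δφ = -12.288 − 5.739 = -18.027°.
a = sin²(Δφ/2) + cos φ₁ · cos φ₂ · sin²(Δλ/2) = 0.114740.
c = 2·atan2(√a, √(1−a)) = 0.69114 rad → d = 6371·c ≈ 4403.25 km ≈ 2377.56 nmi.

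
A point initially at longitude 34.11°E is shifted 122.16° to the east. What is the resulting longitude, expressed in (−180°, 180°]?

156.27°E

Start at +34.11°; shift +122.16° → +156.27°.
+156.27° already lies in (−180°, 180°].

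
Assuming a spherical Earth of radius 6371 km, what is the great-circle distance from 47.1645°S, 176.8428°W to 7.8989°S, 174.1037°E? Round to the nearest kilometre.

4450 km

Δλ = 174.1037 − -176.8428 = 350.9465°; wrapped into (−180°, 180°]: -9.0535°.
Δφ = -7.8989 − -47.1645 = 39.2656°.
a = sin²(Δφ/2) + cos φ₁ · cos φ₂ · sin²(Δλ/2) = 0.117085.
c = 2·atan2(√a, √(1−a)) = 0.69846 rad → d = 6371·c ≈ 4449.92 km.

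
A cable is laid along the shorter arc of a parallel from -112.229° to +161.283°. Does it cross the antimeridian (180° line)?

Naïve |161.283 − -112.229| = 273.512° > 180°, so the shorter arc goes the other way round — across 180°.
Signed shortest Δλ = ((161.283 − -112.229 + 180) mod 360) − 180 = -86.488°.
Going west by 86.488° from -112.229° passes through 180° before reaching +161.283°.

Yes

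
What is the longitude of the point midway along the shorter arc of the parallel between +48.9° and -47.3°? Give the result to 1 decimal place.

Signed shortest Δλ from +48.9° to -47.3° is -96.2°.
Midpoint longitude = +48.9° + (-96.2°)/2 = +48.9° − 48.1° = +0.8°.

+0.8°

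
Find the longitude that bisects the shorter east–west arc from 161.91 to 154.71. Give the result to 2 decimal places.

+158.31°

Signed shortest Δλ from +161.91° to +154.71° is -7.20°.
Midpoint longitude = +161.91° + (-7.20°)/2 = +161.91° − 3.60° = +158.31°.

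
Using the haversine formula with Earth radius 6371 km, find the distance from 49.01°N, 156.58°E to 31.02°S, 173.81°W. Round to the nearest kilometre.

Δλ = -173.81 − 156.58 = -330.39°; wrapped into (−180°, 180°]: 29.61°.
Δφ = -31.02 − 49.01 = -80.03°.
a = sin²(Δφ/2) + cos φ₁ · cos φ₂ · sin²(Δλ/2) = 0.450138.
c = 2·atan2(√a, √(1−a)) = 1.47091 rad → d = 6371·c ≈ 9371.14 km.

9371 km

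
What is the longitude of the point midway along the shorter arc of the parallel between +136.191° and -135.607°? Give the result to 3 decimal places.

-179.708°

Signed shortest Δλ from +136.191° to -135.607° is +88.202°.
Midpoint longitude = +136.191° + (+88.202°)/2 = +136.191° + 44.101° = +180.292°.
Normalise into (−180°, 180°]: -179.708°.
(The naïve average (+136.191 + -135.607)/2 = 0.292° is on the wrong side of the globe.)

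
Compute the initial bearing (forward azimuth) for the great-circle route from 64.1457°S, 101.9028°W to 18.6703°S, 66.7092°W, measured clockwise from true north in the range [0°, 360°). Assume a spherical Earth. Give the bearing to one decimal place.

Δλ = -66.7092 − -101.9028 = 35.1936°.
θ = atan2( sin Δλ · cos φ₂ , cos φ₁ · sin φ₂ − sin φ₁ · cos φ₂ · cos Δλ )
  = atan2(0.54601, 0.55711) = 44.424° → normalised to [0°, 360°): 44.424°.

44.4°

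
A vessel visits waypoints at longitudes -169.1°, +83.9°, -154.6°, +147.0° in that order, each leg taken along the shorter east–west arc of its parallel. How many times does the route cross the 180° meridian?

3

Leg 1: -169.1° → +83.9°, shortest Δλ = -107.0° (west) — crosses 180°.
Leg 2: +83.9° → -154.6°, shortest Δλ = 121.5° (east) — crosses 180°.
Leg 3: -154.6° → +147.0°, shortest Δλ = -58.4° (west) — crosses 180°.
Total crossings: 3.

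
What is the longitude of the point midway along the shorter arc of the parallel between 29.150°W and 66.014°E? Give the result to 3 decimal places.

Signed shortest Δλ from -29.150° to +66.014° is +95.164°.
Midpoint longitude = -29.150° + (+95.164°)/2 = -29.150° + 47.582° = +18.432°.

18.432°E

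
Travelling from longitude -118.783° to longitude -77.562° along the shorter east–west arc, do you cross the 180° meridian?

Signed shortest Δλ = ((-77.562 − -118.783 + 180) mod 360) − 180 = 41.221°.
Going east by 41.221° from -118.783° reaches -77.562° without touching 180°.

No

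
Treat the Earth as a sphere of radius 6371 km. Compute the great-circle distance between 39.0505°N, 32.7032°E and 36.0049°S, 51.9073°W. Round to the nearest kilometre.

Δλ = -51.9073 − 32.7032 = -84.6105°.
Δφ = -36.0049 − 39.0505 = -75.0554°.
a = sin²(Δφ/2) + cos φ₁ · cos φ₂ · sin²(Δλ/2) = 0.655672.
c = 2·atan2(√a, √(1−a)) = 1.88740 rad → d = 6371·c ≈ 12024.64 km.

12025 km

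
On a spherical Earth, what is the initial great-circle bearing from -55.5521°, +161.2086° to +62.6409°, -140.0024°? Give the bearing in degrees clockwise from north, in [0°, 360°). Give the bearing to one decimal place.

Δλ = -140.0024 − 161.2086 = -301.2110°; wrapped into (−180°, 180°]: 58.7890°.
θ = atan2( sin Δλ · cos φ₂ , cos φ₁ · sin φ₂ − sin φ₁ · cos φ₂ · cos Δλ )
  = atan2(0.39305, 0.69877) = 29.357° → normalised to [0°, 360°): 29.357°.

29.4°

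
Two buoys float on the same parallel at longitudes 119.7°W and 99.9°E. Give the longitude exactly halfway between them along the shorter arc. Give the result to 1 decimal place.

170.1°E

Signed shortest Δλ from -119.7° to +99.9° is -140.4°.
Midpoint longitude = -119.7° + (-140.4°)/2 = -119.7° − 70.2° = -189.9°.
Normalise into (−180°, 180°]: +170.1°.
(The naïve average (-119.7 + +99.9)/2 = -9.9° is on the wrong side of the globe.)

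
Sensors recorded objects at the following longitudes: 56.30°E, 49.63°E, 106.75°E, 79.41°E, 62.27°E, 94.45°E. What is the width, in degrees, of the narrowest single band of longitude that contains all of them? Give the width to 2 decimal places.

Sort the longitudes: +49.63°, +56.30°, +62.27°, +79.41°, +94.45°, +106.75°.
Eastward gaps between consecutive values (wrapping around): 6.67°, 5.97°, 17.14°, 15.04°, 12.30°, 302.88°.
Largest gap = 302.88° ⇒ minimal covering band is its complement: 360° − 302.88° = 57.12°.
Band runs from +49.63° eastward to +106.75°.

57.12°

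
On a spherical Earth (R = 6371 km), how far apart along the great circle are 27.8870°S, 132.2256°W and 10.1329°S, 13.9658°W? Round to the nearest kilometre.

Δλ = -13.9658 − -132.2256 = 118.2598°.
Δφ = -10.1329 − -27.8870 = 17.7541°.
a = sin²(Δφ/2) + cos φ₁ · cos φ₂ · sin²(Δλ/2) = 0.664836.
c = 2·atan2(√a, √(1−a)) = 1.90675 rad → d = 6371·c ≈ 12147.91 km.

12148 km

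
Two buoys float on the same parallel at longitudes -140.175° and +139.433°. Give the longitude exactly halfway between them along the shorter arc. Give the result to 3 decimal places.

+179.629°

Signed shortest Δλ from -140.175° to +139.433° is -80.392°.
Midpoint longitude = -140.175° + (-80.392°)/2 = -140.175° − 40.196° = -180.371°.
Normalise into (−180°, 180°]: +179.629°.
(The naïve average (-140.175 + +139.433)/2 = -0.371° is on the wrong side of the globe.)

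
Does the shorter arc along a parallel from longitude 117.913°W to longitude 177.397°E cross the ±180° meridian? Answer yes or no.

Naïve |177.397 − -117.913| = 295.31° > 180°, so the shorter arc goes the other way round — across 180°.
Signed shortest Δλ = ((177.397 − -117.913 + 180) mod 360) − 180 = -64.69°.
Going west by 64.69° from -117.913° passes through 180° before reaching +177.397°.

Yes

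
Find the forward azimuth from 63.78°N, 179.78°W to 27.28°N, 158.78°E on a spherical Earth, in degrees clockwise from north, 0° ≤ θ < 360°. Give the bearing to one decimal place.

211.0°

Δλ = 158.78 − -179.78 = 338.56°; wrapped into (−180°, 180°]: -21.44°.
θ = atan2( sin Δλ · cos φ₂ , cos φ₁ · sin φ₂ − sin φ₁ · cos φ₂ · cos Δλ )
  = atan2(-0.32487, -0.53965) = -148.952° → normalised to [0°, 360°): 211.048°.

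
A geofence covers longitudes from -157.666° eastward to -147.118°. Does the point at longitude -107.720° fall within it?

No

Band width going east from -157.666° to -147.118°: ((-147.118 − -157.666) mod 360) = 10.548°.
Offset of -107.720° east of the west edge: ((-107.720 − -157.666) mod 360) = 49.946°.
49.946° > 10.548° ⇒ outside.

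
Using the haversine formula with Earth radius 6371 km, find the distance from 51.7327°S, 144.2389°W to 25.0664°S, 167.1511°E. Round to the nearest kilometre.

5036 km

Δλ = 167.1511 − -144.2389 = 311.3900°; wrapped into (−180°, 180°]: -48.6100°.
Δφ = -25.0664 − -51.7327 = 26.6663°.
a = sin²(Δφ/2) + cos φ₁ · cos φ₂ · sin²(Δλ/2) = 0.148221.
c = 2·atan2(√a, √(1−a)) = 0.79040 rad → d = 6371·c ≈ 5035.67 km.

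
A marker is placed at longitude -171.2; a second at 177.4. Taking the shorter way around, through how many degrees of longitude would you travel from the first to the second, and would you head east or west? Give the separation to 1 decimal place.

Raw difference: 177.4 − -171.2 = 348.6°.
Normalise into (−180°, 180°]: 348.6° − 360° = -11.4°.
Negative ⇒ the second point lies to the west; separation 11.4°.

11.4° west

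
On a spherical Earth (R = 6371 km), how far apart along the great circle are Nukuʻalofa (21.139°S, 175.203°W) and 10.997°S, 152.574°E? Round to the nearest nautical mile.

1952 nmi

Δλ = 152.574 − -175.203 = 327.777°; wrapped into (−180°, 180°]: -32.223°.
Δφ = -10.997 − -21.139 = 10.142°.
a = sin²(Δφ/2) + cos φ₁ · cos φ₂ · sin²(Δλ/2) = 0.078322.
c = 2·atan2(√a, √(1−a)) = 0.56730 rad → d = 6371·c ≈ 3614.26 km ≈ 1951.54 nmi.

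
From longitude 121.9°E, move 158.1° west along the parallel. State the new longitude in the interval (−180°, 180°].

36.2°W

Start at +121.9°; shift −158.1° → -36.2°.
-36.2° already lies in (−180°, 180°].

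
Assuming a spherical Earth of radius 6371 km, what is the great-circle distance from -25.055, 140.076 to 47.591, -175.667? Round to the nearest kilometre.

Δλ = -175.667 − 140.076 = -315.743°; wrapped into (−180°, 180°]: 44.257°.
Δφ = 47.591 − -25.055 = 72.646°.
a = sin²(Δφ/2) + cos φ₁ · cos φ₂ · sin²(Δλ/2) = 0.437552.
c = 2·atan2(√a, √(1−a)) = 1.44557 rad → d = 6371·c ≈ 9209.75 km.

9210 km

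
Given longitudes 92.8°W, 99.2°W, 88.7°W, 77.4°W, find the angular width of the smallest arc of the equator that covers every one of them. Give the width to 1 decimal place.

21.8°

Sort the longitudes: -99.2°, -92.8°, -88.7°, -77.4°.
Eastward gaps between consecutive values (wrapping around): 6.4°, 4.1°, 11.3°, 338.2°.
Largest gap = 338.2° ⇒ minimal covering band is its complement: 360° − 338.2° = 21.8°.
Band runs from -99.2° eastward to -77.4°.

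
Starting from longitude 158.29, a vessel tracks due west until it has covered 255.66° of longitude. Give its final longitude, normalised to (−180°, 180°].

-97.37°

Start at +158.29°; shift −255.66° → -97.37°.
-97.37° already lies in (−180°, 180°].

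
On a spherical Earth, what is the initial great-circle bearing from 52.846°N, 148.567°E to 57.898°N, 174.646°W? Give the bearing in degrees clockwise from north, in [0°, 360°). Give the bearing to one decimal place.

61.6°

Δλ = -174.646 − 148.567 = -323.213°; wrapped into (−180°, 180°]: 36.787°.
θ = atan2( sin Δλ · cos φ₂ , cos φ₁ · sin φ₂ − sin φ₁ · cos φ₂ · cos Δλ )
  = atan2(0.31824, 0.17240) = 61.554° → normalised to [0°, 360°): 61.554°.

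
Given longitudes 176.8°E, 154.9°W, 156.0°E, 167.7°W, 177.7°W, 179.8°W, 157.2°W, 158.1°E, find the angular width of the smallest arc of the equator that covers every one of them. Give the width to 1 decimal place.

49.1°

Sort the longitudes: -179.8°, -177.7°, -167.7°, -157.2°, -154.9°, +156.0°, +158.1°, +176.8°.
Eastward gaps between consecutive values (wrapping around): 2.1°, 10.0°, 10.5°, 2.3°, 310.9°, 2.1°, 18.7°, 3.4°.
Largest gap = 310.9° ⇒ minimal covering band is its complement: 360° − 310.9° = 49.1°.
Band runs from +156.0° eastward to -154.9°, crossing the antimeridian.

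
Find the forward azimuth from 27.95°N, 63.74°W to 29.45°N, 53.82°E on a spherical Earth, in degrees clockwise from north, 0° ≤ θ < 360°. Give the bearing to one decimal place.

51.1°

Δλ = 53.82 − -63.74 = 117.56°.
θ = atan2( sin Δλ · cos φ₂ , cos φ₁ · sin φ₂ − sin φ₁ · cos φ₂ · cos Δλ )
  = atan2(0.77197, 0.62315) = 51.089° → normalised to [0°, 360°): 51.089°.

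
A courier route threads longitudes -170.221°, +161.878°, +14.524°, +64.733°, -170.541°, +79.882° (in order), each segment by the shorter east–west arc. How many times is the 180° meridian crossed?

Leg 1: -170.221° → +161.878°, shortest Δλ = -27.901° (west) — crosses 180°.
Leg 2: +161.878° → +14.524°, shortest Δλ = -147.354° (west) — does not cross 180°.
Leg 3: +14.524° → +64.733°, shortest Δλ = 50.209° (east) — does not cross 180°.
Leg 4: +64.733° → -170.541°, shortest Δλ = 124.726° (east) — crosses 180°.
Leg 5: -170.541° → +79.882°, shortest Δλ = -109.577° (west) — crosses 180°.
Total crossings: 3.

3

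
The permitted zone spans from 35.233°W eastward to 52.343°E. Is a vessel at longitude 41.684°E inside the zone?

Yes

Band width going east from -35.233° to +52.343°: ((52.343 − -35.233) mod 360) = 87.576°.
Offset of +41.684° east of the west edge: ((41.684 − -35.233) mod 360) = 76.917°.
76.917° ≤ 87.576° ⇒ inside.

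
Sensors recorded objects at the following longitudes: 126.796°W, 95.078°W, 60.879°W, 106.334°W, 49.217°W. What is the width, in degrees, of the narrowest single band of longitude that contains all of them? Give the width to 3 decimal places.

Sort the longitudes: -126.796°, -106.334°, -95.078°, -60.879°, -49.217°.
Eastward gaps between consecutive values (wrapping around): 20.462°, 11.256°, 34.199°, 11.662°, 282.421°.
Largest gap = 282.421° ⇒ minimal covering band is its complement: 360° − 282.421° = 77.579°.
Band runs from -126.796° eastward to -49.217°.

77.579°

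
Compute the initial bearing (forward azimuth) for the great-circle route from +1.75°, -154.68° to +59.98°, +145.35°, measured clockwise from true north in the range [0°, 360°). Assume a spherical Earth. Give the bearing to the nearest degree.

333°

Δλ = 145.35 − -154.68 = 300.03°; wrapped into (−180°, 180°]: -59.97°.
θ = atan2( sin Δλ · cos φ₂ , cos φ₁ · sin φ₂ − sin φ₁ · cos φ₂ · cos Δλ )
  = atan2(-0.43314, 0.85780) = -26.791° → normalised to [0°, 360°): 333.209°.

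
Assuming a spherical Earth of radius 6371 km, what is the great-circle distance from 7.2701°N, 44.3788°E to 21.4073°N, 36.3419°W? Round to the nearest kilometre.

8757 km

Δλ = -36.3419 − 44.3788 = -80.7207°.
Δφ = 21.4073 − 7.2701 = 14.1372°.
a = sin²(Δφ/2) + cos φ₁ · cos φ₂ · sin²(Δλ/2) = 0.402448.
c = 2·atan2(√a, √(1−a)) = 1.37443 rad → d = 6371·c ≈ 8756.51 km.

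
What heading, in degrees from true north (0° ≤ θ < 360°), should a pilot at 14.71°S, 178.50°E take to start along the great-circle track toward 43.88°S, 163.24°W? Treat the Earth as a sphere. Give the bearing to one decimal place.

155.5°

Δλ = -163.24 − 178.50 = -341.74°; wrapped into (−180°, 180°]: 18.26°.
θ = atan2( sin Δλ · cos φ₂ , cos φ₁ · sin φ₂ − sin φ₁ · cos φ₂ · cos Δλ )
  = atan2(0.22585, -0.49662) = 155.546° → normalised to [0°, 360°): 155.546°.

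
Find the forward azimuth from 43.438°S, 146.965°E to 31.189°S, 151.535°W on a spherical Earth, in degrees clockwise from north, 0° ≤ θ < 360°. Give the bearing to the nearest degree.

97°

Δλ = -151.535 − 146.965 = -298.500°; wrapped into (−180°, 180°]: 61.500°.
θ = atan2( sin Δλ · cos φ₂ , cos φ₁ · sin φ₂ − sin φ₁ · cos φ₂ · cos Δλ )
  = atan2(0.75180, -0.09537) = 97.230° → normalised to [0°, 360°): 97.230°.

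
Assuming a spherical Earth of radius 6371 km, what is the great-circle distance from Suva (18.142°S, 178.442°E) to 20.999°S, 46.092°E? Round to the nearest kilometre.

Δλ = 46.092 − 178.442 = -132.350°.
Δφ = -20.999 − -18.142 = -2.857°.
a = sin²(Δφ/2) + cos φ₁ · cos φ₂ · sin²(Δλ/2) = 0.743036.
c = 2·atan2(√a, √(1−a)) = 2.07839 rad → d = 6371·c ≈ 13241.39 km.

13241 km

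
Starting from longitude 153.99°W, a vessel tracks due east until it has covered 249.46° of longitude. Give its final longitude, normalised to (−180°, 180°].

Start at -153.99°; shift +249.46° → +95.47°.
+95.47° already lies in (−180°, 180°].

95.47°E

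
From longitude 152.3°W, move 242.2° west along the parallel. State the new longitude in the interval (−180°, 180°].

Start at -152.3°; shift −242.2° → -394.5°.
-394.5° lies outside (−180°, 180°]; add 360° → -34.5°.

34.5°W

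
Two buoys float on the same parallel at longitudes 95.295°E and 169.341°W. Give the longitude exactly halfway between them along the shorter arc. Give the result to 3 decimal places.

142.977°E

Signed shortest Δλ from +95.295° to -169.341° is +95.364°.
Midpoint longitude = +95.295° + (+95.364°)/2 = +95.295° + 47.682° = +142.977°.
(The naïve average (+95.295 + -169.341)/2 = -37.023° is on the wrong side of the globe.)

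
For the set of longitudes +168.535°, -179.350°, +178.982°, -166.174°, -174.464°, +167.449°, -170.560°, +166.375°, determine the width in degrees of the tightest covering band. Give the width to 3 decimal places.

Sort the longitudes: -179.350°, -174.464°, -170.560°, -166.174°, +166.375°, +167.449°, +168.535°, +178.982°.
Eastward gaps between consecutive values (wrapping around): 4.886°, 3.904°, 4.386°, 332.549°, 1.074°, 1.086°, 10.447°, 1.668°.
Largest gap = 332.549° ⇒ minimal covering band is its complement: 360° − 332.549° = 27.451°.
Band runs from +166.375° eastward to -166.174°, crossing the antimeridian.

27.451°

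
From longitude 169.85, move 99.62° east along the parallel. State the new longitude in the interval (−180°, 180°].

Start at +169.85°; shift +99.62° → +269.47°.
+269.47° lies outside (−180°, 180°]; subtract 360° → -90.53°.

-90.53°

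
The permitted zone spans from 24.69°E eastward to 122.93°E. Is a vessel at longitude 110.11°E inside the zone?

Yes

Band width going east from +24.69° to +122.93°: ((122.93 − 24.69) mod 360) = 98.24°.
Offset of +110.11° east of the west edge: ((110.11 − 24.69) mod 360) = 85.42°.
85.42° ≤ 98.24° ⇒ inside.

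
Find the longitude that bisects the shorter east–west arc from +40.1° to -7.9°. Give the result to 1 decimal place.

+16.1°

Signed shortest Δλ from +40.1° to -7.9° is -48.0°.
Midpoint longitude = +40.1° + (-48.0°)/2 = +40.1° − 24.0° = +16.1°.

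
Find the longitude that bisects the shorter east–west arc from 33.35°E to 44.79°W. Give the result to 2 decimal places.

Signed shortest Δλ from +33.35° to -44.79° is -78.14°.
Midpoint longitude = +33.35° + (-78.14°)/2 = +33.35° − 39.07° = -5.72°.

5.72°W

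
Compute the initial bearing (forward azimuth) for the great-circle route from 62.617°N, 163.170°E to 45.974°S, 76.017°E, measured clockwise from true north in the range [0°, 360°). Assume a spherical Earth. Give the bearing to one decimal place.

242.5°

Δλ = 76.017 − 163.170 = -87.153°.
θ = atan2( sin Δλ · cos φ₂ , cos φ₁ · sin φ₂ − sin φ₁ · cos φ₂ · cos Δλ )
  = atan2(-0.69413, -0.36136) = -117.501° → normalised to [0°, 360°): 242.499°.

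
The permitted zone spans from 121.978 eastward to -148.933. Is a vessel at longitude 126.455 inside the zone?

Yes

Band width going east from +121.978° to -148.933°: ((-148.933 − 121.978) mod 360) = 89.089°.
Offset of +126.455° east of the west edge: ((126.455 − 121.978) mod 360) = 4.477°.
4.477° ≤ 89.089° ⇒ inside.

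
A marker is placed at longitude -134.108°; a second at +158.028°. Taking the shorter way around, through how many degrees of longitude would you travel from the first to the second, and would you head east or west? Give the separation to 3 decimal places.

Raw difference: 158.028 − -134.108 = 292.136°.
Normalise into (−180°, 180°]: 292.136° − 360° = -67.864°.
Negative ⇒ the second point lies to the west; separation 67.864°.

67.864° west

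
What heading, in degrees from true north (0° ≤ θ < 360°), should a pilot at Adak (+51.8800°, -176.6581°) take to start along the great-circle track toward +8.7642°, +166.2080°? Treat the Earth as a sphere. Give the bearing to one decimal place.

204.2°

Δλ = 166.2080 − -176.6581 = 342.8661°; wrapped into (−180°, 180°]: -17.1339°.
θ = atan2( sin Δλ · cos φ₂ , cos φ₁ · sin φ₂ − sin φ₁ · cos φ₂ · cos Δλ )
  = atan2(-0.29117, -0.64897) = -155.836° → normalised to [0°, 360°): 204.164°.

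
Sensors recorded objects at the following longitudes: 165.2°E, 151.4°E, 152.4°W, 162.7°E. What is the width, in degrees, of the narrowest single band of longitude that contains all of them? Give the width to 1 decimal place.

Sort the longitudes: -152.4°, +151.4°, +162.7°, +165.2°.
Eastward gaps between consecutive values (wrapping around): 303.8°, 11.3°, 2.5°, 42.4°.
Largest gap = 303.8° ⇒ minimal covering band is its complement: 360° − 303.8° = 56.2°.
Band runs from +151.4° eastward to -152.4°, crossing the antimeridian.

56.2°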